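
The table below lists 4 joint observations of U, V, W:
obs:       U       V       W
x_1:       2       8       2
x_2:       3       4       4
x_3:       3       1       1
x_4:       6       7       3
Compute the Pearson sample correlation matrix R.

Step 1 — column means:
  mean(U) = (2 + 3 + 3 + 6) / 4 = 14/4 = 3.5
  mean(V) = (8 + 4 + 1 + 7) / 4 = 20/4 = 5
  mean(W) = (2 + 4 + 1 + 3) / 4 = 10/4 = 2.5

Step 2 — sample variances and covariances s[i,j] = (1/(n-1)) · Σ_k (x_{k,i} - mean_i) · (x_{k,j} - mean_j), with n-1 = 3:
  s[U,U] = ((-1.5)·(-1.5) + (-0.5)·(-0.5) + (-0.5)·(-0.5) + (2.5)·(2.5)) / 3 = 9/3 = 3
  s[U,V] = ((-1.5)·(3) + (-0.5)·(-1) + (-0.5)·(-4) + (2.5)·(2)) / 3 = 3/3 = 1
  s[U,W] = ((-1.5)·(-0.5) + (-0.5)·(1.5) + (-0.5)·(-1.5) + (2.5)·(0.5)) / 3 = 2/3 = 0.6667
  s[V,V] = ((3)·(3) + (-1)·(-1) + (-4)·(-4) + (2)·(2)) / 3 = 30/3 = 10
  s[V,W] = ((3)·(-0.5) + (-1)·(1.5) + (-4)·(-1.5) + (2)·(0.5)) / 3 = 4/3 = 1.3333
  s[W,W] = ((-0.5)·(-0.5) + (1.5)·(1.5) + (-1.5)·(-1.5) + (0.5)·(0.5)) / 3 = 5/3 = 1.6667
  Sample standard deviations s_i = √(s[i,i]):
  s(U) = √(3) = 1.7321
  s(V) = √(10) = 3.1623
  s(W) = √(1.6667) = 1.291

Step 3 — r_{ij} = s_{ij} / (s_i · s_j):
  r[U,U] = 1 (diagonal).
  r[U,V] = 1 / (1.7321 · 3.1623) = 1 / 5.4772 = 0.1826
  r[U,W] = 0.6667 / (1.7321 · 1.291) = 0.6667 / 2.2361 = 0.2981
  r[V,V] = 1 (diagonal).
  r[V,W] = 1.3333 / (3.1623 · 1.291) = 1.3333 / 4.0825 = 0.3266
  r[W,W] = 1 (diagonal).

R is symmetric with unit diagonal. Assembling:

R = [[1, 0.1826, 0.2981],
 [0.1826, 1, 0.3266],
 [0.2981, 0.3266, 1]]


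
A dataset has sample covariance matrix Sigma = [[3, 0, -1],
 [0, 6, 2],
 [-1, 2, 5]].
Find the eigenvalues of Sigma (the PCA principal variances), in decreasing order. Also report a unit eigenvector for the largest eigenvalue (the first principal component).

Step 1 — characteristic polynomial p(λ) = det(λI - Sigma) = λ³ - tr·λ² + c_1·λ - det, where tr = trace, c_1 = sum of the principal 2×2 minors, det = det(Sigma):
  tr = 3 + 6 + 5 = 14,
  c_1 = (3·6 - (0)²) + (3·5 - (-1)²) + (6·5 - (2)²) = 18 + 14 + 26 = 58,
  det = 3·(6·5 - (2)²) - (0)·((0)·5 - (2)·(-1)) + (-1)·((0)·(2) - 6·(-1)) = 3·(26) - (0)·(2) + (-1)·(6) = 72.
  So p(λ) = λ³ - 14λ² + 58λ - 72.
Step 2 — look for an integer root (rational root theorem: any rational root is an integer divisor of 72). Testing λ = 4:
  p(4) = 64 - 224 + 232 - 72 = 0  ✓
  Dividing out (λ - 4): p(λ) = (λ - 4)(λ² - 10λ + 18).
Step 3 — remaining eigenvalues from the quadratic λ² - 10λ + 18 = 0:
  Δ = 10² - 4·18 = 100 - 72 = 28,  λ = (10 ± √28)/2 = (10 ± 5.2915)/2 ≈ 7.6458 or 2.3542.
  Sorted: λ_1 = 7.6458,  λ_2 = 4,  λ_3 = 2.3542  (check: sum = 14 = tr ✓).

Step 4 — unit eigenvector for λ_1 ≈ 7.6458: v spans the null space of (Sigma - λ_1 I), whose rows are
  r_1 = (-4.6458, 0, -1),  r_2 = (0, -1.6458, 2),  r_3 = (-1, 2, -2.6458).
  v is orthogonal to every row, so take v ∝ r_1 × r_2 = ((0)·(2) - (-1)·(-1.6458), (-1)·(0) - (-4.6458)·(2), (-4.6458)·(-1.6458) - (0)·(0)) ≈ (-1.6458, 9.2915, 7.6458).
  Rescale (multiply by -1 so the first nonzero entry is positive): u = (1.6458, -9.2915, -7.6458).
  ||u|| = √((1.6458)² + (-9.2915)² + (-7.6458)²) = √(147.498) ≈ 12.1449,  v_1 = u/||u|| ≈ (0.1355, -0.7651, -0.6295) (||v_1|| = 1).

λ_1 = 7.6458,  λ_2 = 4,  λ_3 = 2.3542;  v_1 ≈ (0.1355, -0.7651, -0.6295)


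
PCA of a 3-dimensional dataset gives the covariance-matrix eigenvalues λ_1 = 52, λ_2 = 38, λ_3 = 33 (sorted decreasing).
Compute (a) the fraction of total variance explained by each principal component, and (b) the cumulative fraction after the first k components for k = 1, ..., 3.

Step 1 — total variance = trace(Sigma) = Σ λ_i = 52 + 38 + 33 = 123.

Step 2 — fraction explained by component i = λ_i / Σ λ:
  PC1: 52/123 = 0.4228
  PC2: 38/123 = 0.3089
  PC3: 33/123 = 0.2683

Step 3 — cumulative fraction after k components = (λ_1 + ... + λ_k) / Σ λ:
  k = 1: 52/123 = 0.4228
  k = 2: (52 + 38)/123 = 90/123 = 0.7317
  k = 3: (52 + 38 + 33)/123 = 123/123 = 1

Summary (fraction, with percent):

explained: PC1 0.4228 (42.28%), PC2 0.3089 (30.89%), PC3 0.2683 (26.83%);  cumulative: 0.4228, 0.7317, 1


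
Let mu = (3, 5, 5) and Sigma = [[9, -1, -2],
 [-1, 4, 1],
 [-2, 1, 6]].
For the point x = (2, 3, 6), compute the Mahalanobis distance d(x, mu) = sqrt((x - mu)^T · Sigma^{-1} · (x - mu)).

Step 1 — centre the observation: (x - mu) = (-1, -2, 1).

Step 2 — invert Sigma (cofactor / det for 3×3, or solve directly):
  Sigma^{-1} = [[0.1217, 0.0212, 0.037],
 [0.0212, 0.2646, -0.037],
 [0.037, -0.037, 0.1852]].

Step 3 — form the quadratic (x - mu)^T · Sigma^{-1} · (x - mu):
  Sigma^{-1} · (x - mu) = (-0.127, -0.5873, 0.2222).
  (x - mu)^T · [Sigma^{-1} · (x - mu)] = (-1)·(-0.127) + (-2)·(-0.5873) + (1)·(0.2222) = 1.5238.

Step 4 — take square root: d = √(1.5238) ≈ 1.2344.

d(x, mu) = √(1.5238) ≈ 1.2344


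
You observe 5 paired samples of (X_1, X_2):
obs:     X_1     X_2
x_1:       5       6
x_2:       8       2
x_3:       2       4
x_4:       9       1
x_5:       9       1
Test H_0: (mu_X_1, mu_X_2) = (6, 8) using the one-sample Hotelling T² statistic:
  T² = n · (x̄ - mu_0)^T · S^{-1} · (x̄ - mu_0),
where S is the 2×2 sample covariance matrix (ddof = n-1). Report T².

Step 1 — sample mean vector:
  mean(X_1) = (5 + 8 + 2 + 9 + 9) / 5 = 33/5 = 6.6
  mean(X_2) = (6 + 2 + 4 + 1 + 1) / 5 = 14/5 = 2.8
  x̄ = (6.6, 2.8),  deviation x̄ - mu_0 = (6.6, 2.8) - (6, 8) = (0.6, -5.2).

Step 2 — sample covariance matrix, S[i,j] = (1/(n-1)) · Σ_k (x_{k,i} - mean_i) · (x_{k,j} - mean_j), divisor n-1 = 4:
  S[X_1,X_1] = ((-1.6)·(-1.6) + (1.4)·(1.4) + (-4.6)·(-4.6) + (2.4)·(2.4) + (2.4)·(2.4)) / 4 = 37.2/4 = 9.3
  S[X_1,X_2] = ((-1.6)·(3.2) + (1.4)·(-0.8) + (-4.6)·(1.2) + (2.4)·(-1.8) + (2.4)·(-1.8)) / 4 = -20.4/4 = -5.1
  S[X_2,X_2] = ((3.2)·(3.2) + (-0.8)·(-0.8) + (1.2)·(1.2) + (-1.8)·(-1.8) + (-1.8)·(-1.8)) / 4 = 18.8/4 = 4.7
  S = [[9.3, -5.1],
 [-5.1, 4.7]].

Step 3 — invert S. det(S) = 9.3·4.7 - (-5.1)² = 17.7.
  S^{-1} = (1/det) · [[d, -b], [-b, a]] = [[0.2655, 0.2881],
 [0.2881, 0.5254]].

Step 4 — quadratic form (x̄ - mu_0)^T · S^{-1} · (x̄ - mu_0):
  S^{-1} · (x̄ - mu_0) = (-1.339, -2.5593),
  (x̄ - mu_0)^T · [...] = (0.6)·(-1.339) + (-5.2)·(-2.5593) = 12.5051.

Step 5 — scale by n: T² = 5 · 12.5051 = 62.5254.

T² ≈ 62.5254


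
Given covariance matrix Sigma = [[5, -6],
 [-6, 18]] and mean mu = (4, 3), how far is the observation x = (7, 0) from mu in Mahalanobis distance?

Step 1 — centre the observation: (x - mu) = (3, -3).

Step 2 — invert Sigma. det(Sigma) = 5·18 - (-6)² = 54.
  Sigma^{-1} = (1/det) · [[d, -b], [-b, a]] = [[0.3333, 0.1111],
 [0.1111, 0.0926]].

Step 3 — form the quadratic (x - mu)^T · Sigma^{-1} · (x - mu):
  Sigma^{-1} · (x - mu) = (0.6667, 0.0556).
  (x - mu)^T · [Sigma^{-1} · (x - mu)] = (3)·(0.6667) + (-3)·(0.0556) = 1.8333.

Step 4 — take square root: d = √(1.8333) ≈ 1.354.

d(x, mu) = √(1.8333) ≈ 1.354


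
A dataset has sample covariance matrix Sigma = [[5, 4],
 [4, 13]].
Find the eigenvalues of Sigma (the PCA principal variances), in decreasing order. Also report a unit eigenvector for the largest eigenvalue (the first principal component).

Step 1 — characteristic polynomial of 2×2 Sigma:
  det(Sigma - λI) = λ² - trace · λ + det = 0.
  trace = 5 + 13 = 18, det = 5·13 - (4)² = 49.
Step 2 — discriminant:
  Δ = trace² - 4·det = 324 - 196 = 128.
Step 3 — eigenvalues:
  λ = (trace ± √Δ)/2 = (18 ± 11.3137)/2,
  λ_1 = 14.6569,  λ_2 = 3.3431.

Step 4 — unit eigenvector for λ_1: solve (Sigma - λ_1 I)v = 0. First row:
  (5 - 14.6569)·v_x + (4)·v_y = 0, i.e. (-9.6569)·v_x + (4)·v_y = 0,
  so v ∝ (b, λ_1 - a) = (4, 9.6569) = u.
  ||u|| = √((4)² + (9.6569)²) = √(109.2548) ≈ 10.4525,
  v_1 = u/||u|| ≈ (0.3827, 0.9239) (||v_1|| = 1).

λ_1 = 14.6569,  λ_2 = 3.3431;  v_1 ≈ (0.3827, 0.9239)


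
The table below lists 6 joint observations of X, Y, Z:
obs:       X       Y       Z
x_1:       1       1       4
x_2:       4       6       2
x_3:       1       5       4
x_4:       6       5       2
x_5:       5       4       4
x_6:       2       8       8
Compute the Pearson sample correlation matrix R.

Step 1 — column means:
  mean(X) = (1 + 4 + 1 + 6 + 5 + 2) / 6 = 19/6 = 3.1667
  mean(Y) = (1 + 6 + 5 + 5 + 4 + 8) / 6 = 29/6 = 4.8333
  mean(Z) = (4 + 2 + 4 + 2 + 4 + 8) / 6 = 24/6 = 4

Step 2 — sample variances and covariances s[i,j] = (1/(n-1)) · Σ_k (x_{k,i} - mean_i) · (x_{k,j} - mean_j), with n-1 = 5:
  s[X,X] = ((-2.1667)·(-2.1667) + (0.8333)·(0.8333) + (-2.1667)·(-2.1667) + (2.8333)·(2.8333) + (1.8333)·(1.8333) + (-1.1667)·(-1.1667)) / 5 = 22.8333/5 = 4.5667
  s[X,Y] = ((-2.1667)·(-3.8333) + (0.8333)·(1.1667) + (-2.1667)·(0.1667) + (2.8333)·(0.1667) + (1.8333)·(-0.8333) + (-1.1667)·(3.1667)) / 5 = 4.1667/5 = 0.8333
  s[X,Z] = ((-2.1667)·(0) + (0.8333)·(-2) + (-2.1667)·(0) + (2.8333)·(-2) + (1.8333)·(0) + (-1.1667)·(4)) / 5 = -12/5 = -2.4
  s[Y,Y] = ((-3.8333)·(-3.8333) + (1.1667)·(1.1667) + (0.1667)·(0.1667) + (0.1667)·(0.1667) + (-0.8333)·(-0.8333) + (3.1667)·(3.1667)) / 5 = 26.8333/5 = 5.3667
  s[Y,Z] = ((-3.8333)·(0) + (1.1667)·(-2) + (0.1667)·(0) + (0.1667)·(-2) + (-0.8333)·(0) + (3.1667)·(4)) / 5 = 10/5 = 2
  s[Z,Z] = ((0)·(0) + (-2)·(-2) + (0)·(0) + (-2)·(-2) + (0)·(0) + (4)·(4)) / 5 = 24/5 = 4.8
  Sample standard deviations s_i = √(s[i,i]):
  s(X) = √(4.5667) = 2.137
  s(Y) = √(5.3667) = 2.3166
  s(Z) = √(4.8) = 2.1909

Step 3 — r_{ij} = s_{ij} / (s_i · s_j):
  r[X,X] = 1 (diagonal).
  r[X,Y] = 0.8333 / (2.137 · 2.3166) = 0.8333 / 4.9505 = 0.1683
  r[X,Z] = -2.4 / (2.137 · 2.1909) = -2.4 / 4.6819 = -0.5126
  r[Y,Y] = 1 (diagonal).
  r[Y,Z] = 2 / (2.3166 · 2.1909) = 2 / 5.0754 = 0.3941
  r[Z,Z] = 1 (diagonal).

R is symmetric with unit diagonal. Assembling:

R = [[1, 0.1683, -0.5126],
 [0.1683, 1, 0.3941],
 [-0.5126, 0.3941, 1]]


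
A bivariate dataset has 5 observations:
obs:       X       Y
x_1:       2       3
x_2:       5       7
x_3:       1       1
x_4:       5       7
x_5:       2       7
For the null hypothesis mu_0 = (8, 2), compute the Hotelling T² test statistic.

Step 1 — sample mean vector:
  mean(X) = (2 + 5 + 1 + 5 + 2) / 5 = 15/5 = 3
  mean(Y) = (3 + 7 + 1 + 7 + 7) / 5 = 25/5 = 5
  x̄ = (3, 5),  deviation x̄ - mu_0 = (3, 5) - (8, 2) = (-5, 3).

Step 2 — sample covariance matrix, S[i,j] = (1/(n-1)) · Σ_k (x_{k,i} - mean_i) · (x_{k,j} - mean_j), divisor n-1 = 4:
  S[X,X] = ((-1)·(-1) + (2)·(2) + (-2)·(-2) + (2)·(2) + (-1)·(-1)) / 4 = 14/4 = 3.5
  S[X,Y] = ((-1)·(-2) + (2)·(2) + (-2)·(-4) + (2)·(2) + (-1)·(2)) / 4 = 16/4 = 4
  S[Y,Y] = ((-2)·(-2) + (2)·(2) + (-4)·(-4) + (2)·(2) + (2)·(2)) / 4 = 32/4 = 8
  S = [[3.5, 4],
 [4, 8]].

Step 3 — invert S. det(S) = 3.5·8 - (4)² = 12.
  S^{-1} = (1/det) · [[d, -b], [-b, a]] = [[0.6667, -0.3333],
 [-0.3333, 0.2917]].

Step 4 — quadratic form (x̄ - mu_0)^T · S^{-1} · (x̄ - mu_0):
  S^{-1} · (x̄ - mu_0) = (-4.3333, 2.5417),
  (x̄ - mu_0)^T · [...] = (-5)·(-4.3333) + (3)·(2.5417) = 29.2917.

Step 5 — scale by n: T² = 5 · 29.2917 = 146.4583.

T² ≈ 146.4583


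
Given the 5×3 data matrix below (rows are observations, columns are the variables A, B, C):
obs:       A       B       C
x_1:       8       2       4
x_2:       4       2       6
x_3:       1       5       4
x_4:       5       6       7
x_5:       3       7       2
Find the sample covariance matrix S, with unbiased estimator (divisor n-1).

Step 1 — column means:
  mean(A) = (8 + 4 + 1 + 5 + 3) / 5 = 21/5 = 4.2
  mean(B) = (2 + 2 + 5 + 6 + 7) / 5 = 22/5 = 4.4
  mean(C) = (4 + 6 + 4 + 7 + 2) / 5 = 23/5 = 4.6

Step 2 — sample covariance S[i,j] = (1/(n-1)) · Σ_k (x_{k,i} - mean_i) · (x_{k,j} - mean_j), with n-1 = 4.
  S[A,A] = ((3.8)·(3.8) + (-0.2)·(-0.2) + (-3.2)·(-3.2) + (0.8)·(0.8) + (-1.2)·(-1.2)) / 4 = 26.8/4 = 6.7
  S[A,B] = ((3.8)·(-2.4) + (-0.2)·(-2.4) + (-3.2)·(0.6) + (0.8)·(1.6) + (-1.2)·(2.6)) / 4 = -12.4/4 = -3.1
  S[A,C] = ((3.8)·(-0.6) + (-0.2)·(1.4) + (-3.2)·(-0.6) + (0.8)·(2.4) + (-1.2)·(-2.6)) / 4 = 4.4/4 = 1.1
  S[B,B] = ((-2.4)·(-2.4) + (-2.4)·(-2.4) + (0.6)·(0.6) + (1.6)·(1.6) + (2.6)·(2.6)) / 4 = 21.2/4 = 5.3
  S[B,C] = ((-2.4)·(-0.6) + (-2.4)·(1.4) + (0.6)·(-0.6) + (1.6)·(2.4) + (2.6)·(-2.6)) / 4 = -5.2/4 = -1.3
  S[C,C] = ((-0.6)·(-0.6) + (1.4)·(1.4) + (-0.6)·(-0.6) + (2.4)·(2.4) + (-2.6)·(-2.6)) / 4 = 15.2/4 = 3.8

S is symmetric (S[j,i] = S[i,j]). Assembling:

S = [[6.7, -3.1, 1.1],
 [-3.1, 5.3, -1.3],
 [1.1, -1.3, 3.8]]


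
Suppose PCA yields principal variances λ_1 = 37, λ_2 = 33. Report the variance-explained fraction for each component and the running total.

Step 1 — total variance = trace(Sigma) = Σ λ_i = 37 + 33 = 70.

Step 2 — fraction explained by component i = λ_i / Σ λ:
  PC1: 37/70 = 0.5286
  PC2: 33/70 = 0.4714

Step 3 — cumulative fraction after k components = (λ_1 + ... + λ_k) / Σ λ:
  k = 1: 37/70 = 0.5286
  k = 2: (37 + 33)/70 = 70/70 = 1

Summary (fraction, with percent):

explained: PC1 0.5286 (52.86%), PC2 0.4714 (47.14%);  cumulative: 0.5286, 1


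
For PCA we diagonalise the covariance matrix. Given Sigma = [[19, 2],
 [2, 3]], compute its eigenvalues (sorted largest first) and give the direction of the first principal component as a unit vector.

Step 1 — characteristic polynomial of 2×2 Sigma:
  det(Sigma - λI) = λ² - trace · λ + det = 0.
  trace = 19 + 3 = 22, det = 19·3 - (2)² = 53.
Step 2 — discriminant:
  Δ = trace² - 4·det = 484 - 212 = 272.
Step 3 — eigenvalues:
  λ = (trace ± √Δ)/2 = (22 ± 16.4924)/2,
  λ_1 = 19.2462,  λ_2 = 2.7538.

Step 4 — unit eigenvector for λ_1: solve (Sigma - λ_1 I)v = 0. First row:
  (19 - 19.2462)·v_x + (2)·v_y = 0, i.e. (-0.2462)·v_x + (2)·v_y = 0,
  so v ∝ (b, λ_1 - a) = (2, 0.2462) = u.
  ||u|| = √((2)² + (0.2462)²) = √(4.0606) ≈ 2.0151,
  v_1 = u/||u|| ≈ (0.9925, 0.1222) (||v_1|| = 1).

λ_1 = 19.2462,  λ_2 = 2.7538;  v_1 ≈ (0.9925, 0.1222)


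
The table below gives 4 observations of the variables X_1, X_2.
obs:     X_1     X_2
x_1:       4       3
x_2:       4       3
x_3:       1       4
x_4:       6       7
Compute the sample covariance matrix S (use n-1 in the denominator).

Step 1 — column means:
  mean(X_1) = (4 + 4 + 1 + 6) / 4 = 15/4 = 3.75
  mean(X_2) = (3 + 3 + 4 + 7) / 4 = 17/4 = 4.25

Step 2 — sample covariance S[i,j] = (1/(n-1)) · Σ_k (x_{k,i} - mean_i) · (x_{k,j} - mean_j), with n-1 = 3.
  S[X_1,X_1] = ((0.25)·(0.25) + (0.25)·(0.25) + (-2.75)·(-2.75) + (2.25)·(2.25)) / 3 = 12.75/3 = 4.25
  S[X_1,X_2] = ((0.25)·(-1.25) + (0.25)·(-1.25) + (-2.75)·(-0.25) + (2.25)·(2.75)) / 3 = 6.25/3 = 2.0833
  S[X_2,X_2] = ((-1.25)·(-1.25) + (-1.25)·(-1.25) + (-0.25)·(-0.25) + (2.75)·(2.75)) / 3 = 10.75/3 = 3.5833

S is symmetric (S[j,i] = S[i,j]). Assembling:

S = [[4.25, 2.0833],
 [2.0833, 3.5833]]


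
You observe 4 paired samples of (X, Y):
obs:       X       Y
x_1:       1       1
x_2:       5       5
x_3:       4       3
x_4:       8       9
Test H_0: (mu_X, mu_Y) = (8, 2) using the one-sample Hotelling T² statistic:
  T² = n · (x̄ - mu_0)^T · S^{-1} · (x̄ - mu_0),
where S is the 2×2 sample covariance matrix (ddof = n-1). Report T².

Step 1 — sample mean vector:
  mean(X) = (1 + 5 + 4 + 8) / 4 = 18/4 = 4.5
  mean(Y) = (1 + 5 + 3 + 9) / 4 = 18/4 = 4.5
  x̄ = (4.5, 4.5),  deviation x̄ - mu_0 = (4.5, 4.5) - (8, 2) = (-3.5, 2.5).

Step 2 — sample covariance matrix, S[i,j] = (1/(n-1)) · Σ_k (x_{k,i} - mean_i) · (x_{k,j} - mean_j), divisor n-1 = 3:
  S[X,X] = ((-3.5)·(-3.5) + (0.5)·(0.5) + (-0.5)·(-0.5) + (3.5)·(3.5)) / 3 = 25/3 = 8.3333
  S[X,Y] = ((-3.5)·(-3.5) + (0.5)·(0.5) + (-0.5)·(-1.5) + (3.5)·(4.5)) / 3 = 29/3 = 9.6667
  S[Y,Y] = ((-3.5)·(-3.5) + (0.5)·(0.5) + (-1.5)·(-1.5) + (4.5)·(4.5)) / 3 = 35/3 = 11.6667
  S = [[8.3333, 9.6667],
 [9.6667, 11.6667]].

Step 3 — invert S. det(S) = 8.3333·11.6667 - (9.6667)² = 3.7778.
  S^{-1} = (1/det) · [[d, -b], [-b, a]] = [[3.0882, -2.5588],
 [-2.5588, 2.2059]].

Step 4 — quadratic form (x̄ - mu_0)^T · S^{-1} · (x̄ - mu_0):
  S^{-1} · (x̄ - mu_0) = (-17.2059, 14.4706),
  (x̄ - mu_0)^T · [...] = (-3.5)·(-17.2059) + (2.5)·(14.4706) = 96.3971.

Step 5 — scale by n: T² = 4 · 96.3971 = 385.5882.

T² ≈ 385.5882


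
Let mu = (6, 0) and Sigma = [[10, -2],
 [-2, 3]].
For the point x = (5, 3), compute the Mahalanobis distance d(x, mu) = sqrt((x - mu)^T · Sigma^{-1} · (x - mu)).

Step 1 — centre the observation: (x - mu) = (-1, 3).

Step 2 — invert Sigma. det(Sigma) = 10·3 - (-2)² = 26.
  Sigma^{-1} = (1/det) · [[d, -b], [-b, a]] = [[0.1154, 0.0769],
 [0.0769, 0.3846]].

Step 3 — form the quadratic (x - mu)^T · Sigma^{-1} · (x - mu):
  Sigma^{-1} · (x - mu) = (0.1154, 1.0769).
  (x - mu)^T · [Sigma^{-1} · (x - mu)] = (-1)·(0.1154) + (3)·(1.0769) = 3.1154.

Step 4 — take square root: d = √(3.1154) ≈ 1.765.

d(x, mu) = √(3.1154) ≈ 1.765


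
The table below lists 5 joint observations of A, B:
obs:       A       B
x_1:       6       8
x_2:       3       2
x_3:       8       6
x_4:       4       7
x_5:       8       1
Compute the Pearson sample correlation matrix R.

Step 1 — column means:
  mean(A) = (6 + 3 + 8 + 4 + 8) / 5 = 29/5 = 5.8
  mean(B) = (8 + 2 + 6 + 7 + 1) / 5 = 24/5 = 4.8

Step 2 — sample variances and covariances s[i,j] = (1/(n-1)) · Σ_k (x_{k,i} - mean_i) · (x_{k,j} - mean_j), with n-1 = 4:
  s[A,A] = ((0.2)·(0.2) + (-2.8)·(-2.8) + (2.2)·(2.2) + (-1.8)·(-1.8) + (2.2)·(2.2)) / 4 = 20.8/4 = 5.2
  s[A,B] = ((0.2)·(3.2) + (-2.8)·(-2.8) + (2.2)·(1.2) + (-1.8)·(2.2) + (2.2)·(-3.8)) / 4 = -1.2/4 = -0.3
  s[B,B] = ((3.2)·(3.2) + (-2.8)·(-2.8) + (1.2)·(1.2) + (2.2)·(2.2) + (-3.8)·(-3.8)) / 4 = 38.8/4 = 9.7
  Sample standard deviations s_i = √(s[i,i]):
  s(A) = √(5.2) = 2.2804
  s(B) = √(9.7) = 3.1145

Step 3 — r_{ij} = s_{ij} / (s_i · s_j):
  r[A,A] = 1 (diagonal).
  r[A,B] = -0.3 / (2.2804 · 3.1145) = -0.3 / 7.1021 = -0.0422
  r[B,B] = 1 (diagonal).

R is symmetric with unit diagonal. Assembling:

R = [[1, -0.0422],
 [-0.0422, 1]]


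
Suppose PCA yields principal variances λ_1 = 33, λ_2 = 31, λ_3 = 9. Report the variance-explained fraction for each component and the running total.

Step 1 — total variance = trace(Sigma) = Σ λ_i = 33 + 31 + 9 = 73.

Step 2 — fraction explained by component i = λ_i / Σ λ:
  PC1: 33/73 = 0.4521
  PC2: 31/73 = 0.4247
  PC3: 9/73 = 0.1233

Step 3 — cumulative fraction after k components = (λ_1 + ... + λ_k) / Σ λ:
  k = 1: 33/73 = 0.4521
  k = 2: (33 + 31)/73 = 64/73 = 0.8767
  k = 3: (33 + 31 + 9)/73 = 73/73 = 1

Summary (fraction, with percent):

explained: PC1 0.4521 (45.21%), PC2 0.4247 (42.47%), PC3 0.1233 (12.33%);  cumulative: 0.4521, 0.8767, 1


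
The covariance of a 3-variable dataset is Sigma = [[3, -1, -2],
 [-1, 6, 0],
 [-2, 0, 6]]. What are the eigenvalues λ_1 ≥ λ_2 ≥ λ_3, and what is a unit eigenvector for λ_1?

Step 1 — characteristic polynomial p(λ) = det(λI - Sigma) = λ³ - tr·λ² + c_1·λ - det, where tr = trace, c_1 = sum of the principal 2×2 minors, det = det(Sigma):
  tr = 3 + 6 + 6 = 15,
  c_1 = (3·6 - (-1)²) + (3·6 - (-2)²) + (6·6 - (0)²) = 17 + 14 + 36 = 67,
  det = 3·(6·6 - (0)²) - (-1)·((-1)·6 - (0)·(-2)) + (-2)·((-1)·(0) - 6·(-2)) = 3·(36) - (-1)·(-6) + (-2)·(12) = 78.
  So p(λ) = λ³ - 15λ² + 67λ - 78.
Step 2 — look for an integer root (rational root theorem: any rational root is an integer divisor of 78). Testing λ = 6:
  p(6) = 216 - 540 + 402 - 78 = 0  ✓
  Dividing out (λ - 6): p(λ) = (λ - 6)(λ² - 9λ + 13).
Step 3 — remaining eigenvalues from the quadratic λ² - 9λ + 13 = 0:
  Δ = 9² - 4·13 = 81 - 52 = 29,  λ = (9 ± √29)/2 = (9 ± 5.3852)/2 ≈ 7.1926 or 1.8074.
  Sorted: λ_1 = 7.1926,  λ_2 = 6,  λ_3 = 1.8074  (check: sum = 15 = tr ✓).

Step 4 — unit eigenvector for λ_1 ≈ 7.1926: v spans the null space of (Sigma - λ_1 I), whose rows are
  r_1 = (-4.1926, -1, -2),  r_2 = (-1, -1.1926, 0),  r_3 = (-2, 0, -1.1926).
  v is orthogonal to every row, so take v ∝ r_1 × r_2 = ((-1)·(0) - (-2)·(-1.1926), (-2)·(-1) - (-4.1926)·(0), (-4.1926)·(-1.1926) - (-1)·(-1)) ≈ (-2.3852, 2, 4).
  Rescale (multiply by -1 so the first nonzero entry is positive): u = (2.3852, -2, -4).
  ||u|| = √((2.3852)² + (-2)² + (-4)²) = √(25.689) ≈ 5.0684,  v_1 = u/||u|| ≈ (0.4706, -0.3946, -0.7892) (||v_1|| = 1).

λ_1 = 7.1926,  λ_2 = 6,  λ_3 = 1.8074;  v_1 ≈ (0.4706, -0.3946, -0.7892)


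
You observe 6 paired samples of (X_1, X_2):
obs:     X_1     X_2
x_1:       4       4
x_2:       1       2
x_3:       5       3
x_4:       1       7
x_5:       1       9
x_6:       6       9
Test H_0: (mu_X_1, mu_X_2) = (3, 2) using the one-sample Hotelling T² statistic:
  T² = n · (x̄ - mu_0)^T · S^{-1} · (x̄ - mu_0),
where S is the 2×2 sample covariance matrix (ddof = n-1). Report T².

Step 1 — sample mean vector:
  mean(X_1) = (4 + 1 + 5 + 1 + 1 + 6) / 6 = 18/6 = 3
  mean(X_2) = (4 + 2 + 3 + 7 + 9 + 9) / 6 = 34/6 = 5.6667
  x̄ = (3, 5.6667),  deviation x̄ - mu_0 = (3, 5.6667) - (3, 2) = (0, 3.6667).

Step 2 — sample covariance matrix, S[i,j] = (1/(n-1)) · Σ_k (x_{k,i} - mean_i) · (x_{k,j} - mean_j), divisor n-1 = 5:
  S[X_1,X_1] = ((1)·(1) + (-2)·(-2) + (2)·(2) + (-2)·(-2) + (-2)·(-2) + (3)·(3)) / 5 = 26/5 = 5.2
  S[X_1,X_2] = ((1)·(-1.6667) + (-2)·(-3.6667) + (2)·(-2.6667) + (-2)·(1.3333) + (-2)·(3.3333) + (3)·(3.3333)) / 5 = 1/5 = 0.2
  S[X_2,X_2] = ((-1.6667)·(-1.6667) + (-3.6667)·(-3.6667) + (-2.6667)·(-2.6667) + (1.3333)·(1.3333) + (3.3333)·(3.3333) + (3.3333)·(3.3333)) / 5 = 47.3333/5 = 9.4667
  S = [[5.2, 0.2],
 [0.2, 9.4667]].

Step 3 — invert S. det(S) = 5.2·9.4667 - (0.2)² = 49.1867.
  S^{-1} = (1/det) · [[d, -b], [-b, a]] = [[0.1925, -0.0041],
 [-0.0041, 0.1057]].

Step 4 — quadratic form (x̄ - mu_0)^T · S^{-1} · (x̄ - mu_0):
  S^{-1} · (x̄ - mu_0) = (-0.0149, 0.3876),
  (x̄ - mu_0)^T · [...] = (0)·(-0.0149) + (3.6667)·(0.3876) = 1.4213.

Step 5 — scale by n: T² = 6 · 1.4213 = 8.5281.

T² ≈ 8.5281


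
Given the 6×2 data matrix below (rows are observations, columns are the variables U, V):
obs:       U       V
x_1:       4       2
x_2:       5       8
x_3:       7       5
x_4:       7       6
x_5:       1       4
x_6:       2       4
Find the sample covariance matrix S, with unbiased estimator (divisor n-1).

Step 1 — column means:
  mean(U) = (4 + 5 + 7 + 7 + 1 + 2) / 6 = 26/6 = 4.3333
  mean(V) = (2 + 8 + 5 + 6 + 4 + 4) / 6 = 29/6 = 4.8333

Step 2 — sample covariance S[i,j] = (1/(n-1)) · Σ_k (x_{k,i} - mean_i) · (x_{k,j} - mean_j), with n-1 = 5.
  S[U,U] = ((-0.3333)·(-0.3333) + (0.6667)·(0.6667) + (2.6667)·(2.6667) + (2.6667)·(2.6667) + (-3.3333)·(-3.3333) + (-2.3333)·(-2.3333)) / 5 = 31.3333/5 = 6.2667
  S[U,V] = ((-0.3333)·(-2.8333) + (0.6667)·(3.1667) + (2.6667)·(0.1667) + (2.6667)·(1.1667) + (-3.3333)·(-0.8333) + (-2.3333)·(-0.8333)) / 5 = 11.3333/5 = 2.2667
  S[V,V] = ((-2.8333)·(-2.8333) + (3.1667)·(3.1667) + (0.1667)·(0.1667) + (1.1667)·(1.1667) + (-0.8333)·(-0.8333) + (-0.8333)·(-0.8333)) / 5 = 20.8333/5 = 4.1667

S is symmetric (S[j,i] = S[i,j]). Assembling:

S = [[6.2667, 2.2667],
 [2.2667, 4.1667]]


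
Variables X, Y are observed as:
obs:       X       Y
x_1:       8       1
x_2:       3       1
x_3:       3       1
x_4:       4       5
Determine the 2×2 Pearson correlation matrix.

Step 1 — column means:
  mean(X) = (8 + 3 + 3 + 4) / 4 = 18/4 = 4.5
  mean(Y) = (1 + 1 + 1 + 5) / 4 = 8/4 = 2

Step 2 — sample variances and covariances s[i,j] = (1/(n-1)) · Σ_k (x_{k,i} - mean_i) · (x_{k,j} - mean_j), with n-1 = 3:
  s[X,X] = ((3.5)·(3.5) + (-1.5)·(-1.5) + (-1.5)·(-1.5) + (-0.5)·(-0.5)) / 3 = 17/3 = 5.6667
  s[X,Y] = ((3.5)·(-1) + (-1.5)·(-1) + (-1.5)·(-1) + (-0.5)·(3)) / 3 = -2/3 = -0.6667
  s[Y,Y] = ((-1)·(-1) + (-1)·(-1) + (-1)·(-1) + (3)·(3)) / 3 = 12/3 = 4
  Sample standard deviations s_i = √(s[i,i]):
  s(X) = √(5.6667) = 2.3805
  s(Y) = √(4) = 2

Step 3 — r_{ij} = s_{ij} / (s_i · s_j):
  r[X,X] = 1 (diagonal).
  r[X,Y] = -0.6667 / (2.3805 · 2) = -0.6667 / 4.761 = -0.14
  r[Y,Y] = 1 (diagonal).

R is symmetric with unit diagonal. Assembling:

R = [[1, -0.14],
 [-0.14, 1]]


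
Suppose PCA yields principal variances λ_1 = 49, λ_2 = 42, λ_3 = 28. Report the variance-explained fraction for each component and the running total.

Step 1 — total variance = trace(Sigma) = Σ λ_i = 49 + 42 + 28 = 119.

Step 2 — fraction explained by component i = λ_i / Σ λ:
  PC1: 49/119 = 0.4118
  PC2: 42/119 = 0.3529
  PC3: 28/119 = 0.2353

Step 3 — cumulative fraction after k components = (λ_1 + ... + λ_k) / Σ λ:
  k = 1: 49/119 = 0.4118
  k = 2: (49 + 42)/119 = 91/119 = 0.7647
  k = 3: (49 + 42 + 28)/119 = 119/119 = 1

Summary (fraction, with percent):

explained: PC1 0.4118 (41.18%), PC2 0.3529 (35.29%), PC3 0.2353 (23.53%);  cumulative: 0.4118, 0.7647, 1


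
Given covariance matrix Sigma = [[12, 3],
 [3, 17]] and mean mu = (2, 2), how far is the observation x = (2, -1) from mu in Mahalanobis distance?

Step 1 — centre the observation: (x - mu) = (0, -3).

Step 2 — invert Sigma. det(Sigma) = 12·17 - (3)² = 195.
  Sigma^{-1} = (1/det) · [[d, -b], [-b, a]] = [[0.0872, -0.0154],
 [-0.0154, 0.0615]].

Step 3 — form the quadratic (x - mu)^T · Sigma^{-1} · (x - mu):
  Sigma^{-1} · (x - mu) = (0.0462, -0.1846).
  (x - mu)^T · [Sigma^{-1} · (x - mu)] = (0)·(0.0462) + (-3)·(-0.1846) = 0.5538.

Step 4 — take square root: d = √(0.5538) ≈ 0.7442.

d(x, mu) = √(0.5538) ≈ 0.7442


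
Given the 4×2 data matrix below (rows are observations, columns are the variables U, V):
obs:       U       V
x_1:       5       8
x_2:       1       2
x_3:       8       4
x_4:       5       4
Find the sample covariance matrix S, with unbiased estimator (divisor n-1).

Step 1 — column means:
  mean(U) = (5 + 1 + 8 + 5) / 4 = 19/4 = 4.75
  mean(V) = (8 + 2 + 4 + 4) / 4 = 18/4 = 4.5

Step 2 — sample covariance S[i,j] = (1/(n-1)) · Σ_k (x_{k,i} - mean_i) · (x_{k,j} - mean_j), with n-1 = 3.
  S[U,U] = ((0.25)·(0.25) + (-3.75)·(-3.75) + (3.25)·(3.25) + (0.25)·(0.25)) / 3 = 24.75/3 = 8.25
  S[U,V] = ((0.25)·(3.5) + (-3.75)·(-2.5) + (3.25)·(-0.5) + (0.25)·(-0.5)) / 3 = 8.5/3 = 2.8333
  S[V,V] = ((3.5)·(3.5) + (-2.5)·(-2.5) + (-0.5)·(-0.5) + (-0.5)·(-0.5)) / 3 = 19/3 = 6.3333

S is symmetric (S[j,i] = S[i,j]). Assembling:

S = [[8.25, 2.8333],
 [2.8333, 6.3333]]


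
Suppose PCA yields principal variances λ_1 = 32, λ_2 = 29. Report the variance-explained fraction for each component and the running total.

Step 1 — total variance = trace(Sigma) = Σ λ_i = 32 + 29 = 61.

Step 2 — fraction explained by component i = λ_i / Σ λ:
  PC1: 32/61 = 0.5246
  PC2: 29/61 = 0.4754

Step 3 — cumulative fraction after k components = (λ_1 + ... + λ_k) / Σ λ:
  k = 1: 32/61 = 0.5246
  k = 2: (32 + 29)/61 = 61/61 = 1

Summary (fraction, with percent):

explained: PC1 0.5246 (52.46%), PC2 0.4754 (47.54%);  cumulative: 0.5246, 1


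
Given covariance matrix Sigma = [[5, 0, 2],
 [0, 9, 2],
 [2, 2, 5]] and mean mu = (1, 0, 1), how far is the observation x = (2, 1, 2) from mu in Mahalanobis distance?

Step 1 — centre the observation: (x - mu) = (1, 1, 1).

Step 2 — invert Sigma (cofactor / det for 3×3, or solve directly):
  Sigma^{-1} = [[0.2426, 0.0237, -0.1065],
 [0.0237, 0.1243, -0.0592],
 [-0.1065, -0.0592, 0.2663]].

Step 3 — form the quadratic (x - mu)^T · Sigma^{-1} · (x - mu):
  Sigma^{-1} · (x - mu) = (0.1598, 0.0888, 0.1006).
  (x - mu)^T · [Sigma^{-1} · (x - mu)] = (1)·(0.1598) + (1)·(0.0888) + (1)·(0.1006) = 0.3491.

Step 4 — take square root: d = √(0.3491) ≈ 0.5909.

d(x, mu) = √(0.3491) ≈ 0.5909


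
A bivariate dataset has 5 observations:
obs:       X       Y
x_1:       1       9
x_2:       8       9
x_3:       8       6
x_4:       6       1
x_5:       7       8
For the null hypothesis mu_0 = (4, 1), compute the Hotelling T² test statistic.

Step 1 — sample mean vector:
  mean(X) = (1 + 8 + 8 + 6 + 7) / 5 = 30/5 = 6
  mean(Y) = (9 + 9 + 6 + 1 + 8) / 5 = 33/5 = 6.6
  x̄ = (6, 6.6),  deviation x̄ - mu_0 = (6, 6.6) - (4, 1) = (2, 5.6).

Step 2 — sample covariance matrix, S[i,j] = (1/(n-1)) · Σ_k (x_{k,i} - mean_i) · (x_{k,j} - mean_j), divisor n-1 = 4:
  S[X,X] = ((-5)·(-5) + (2)·(2) + (2)·(2) + (0)·(0) + (1)·(1)) / 4 = 34/4 = 8.5
  S[X,Y] = ((-5)·(2.4) + (2)·(2.4) + (2)·(-0.6) + (0)·(-5.6) + (1)·(1.4)) / 4 = -7/4 = -1.75
  S[Y,Y] = ((2.4)·(2.4) + (2.4)·(2.4) + (-0.6)·(-0.6) + (-5.6)·(-5.6) + (1.4)·(1.4)) / 4 = 45.2/4 = 11.3
  S = [[8.5, -1.75],
 [-1.75, 11.3]].

Step 3 — invert S. det(S) = 8.5·11.3 - (-1.75)² = 92.9875.
  S^{-1} = (1/det) · [[d, -b], [-b, a]] = [[0.1215, 0.0188],
 [0.0188, 0.0914]].

Step 4 — quadratic form (x̄ - mu_0)^T · S^{-1} · (x̄ - mu_0):
  S^{-1} · (x̄ - mu_0) = (0.3484, 0.5495),
  (x̄ - mu_0)^T · [...] = (2)·(0.3484) + (5.6)·(0.5495) = 3.7743.

Step 5 — scale by n: T² = 5 · 3.7743 = 18.8714.

T² ≈ 18.8714


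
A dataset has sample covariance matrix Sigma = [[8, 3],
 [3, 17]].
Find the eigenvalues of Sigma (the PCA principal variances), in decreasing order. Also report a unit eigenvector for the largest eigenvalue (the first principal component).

Step 1 — characteristic polynomial of 2×2 Sigma:
  det(Sigma - λI) = λ² - trace · λ + det = 0.
  trace = 8 + 17 = 25, det = 8·17 - (3)² = 127.
Step 2 — discriminant:
  Δ = trace² - 4·det = 625 - 508 = 117.
Step 3 — eigenvalues:
  λ = (trace ± √Δ)/2 = (25 ± 10.8167)/2,
  λ_1 = 17.9083,  λ_2 = 7.0917.

Step 4 — unit eigenvector for λ_1: solve (Sigma - λ_1 I)v = 0. First row:
  (8 - 17.9083)·v_x + (3)·v_y = 0, i.e. (-9.9083)·v_x + (3)·v_y = 0,
  so v ∝ (b, λ_1 - a) = (3, 9.9083) = u.
  ||u|| = √((3)² + (9.9083)²) = √(107.1749) ≈ 10.3525,
  v_1 = u/||u|| ≈ (0.2898, 0.9571) (||v_1|| = 1).

λ_1 = 17.9083,  λ_2 = 7.0917;  v_1 ≈ (0.2898, 0.9571)


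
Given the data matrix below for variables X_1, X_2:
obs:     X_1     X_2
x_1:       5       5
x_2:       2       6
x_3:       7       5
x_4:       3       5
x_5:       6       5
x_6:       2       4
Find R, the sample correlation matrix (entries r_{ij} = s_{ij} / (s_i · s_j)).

Step 1 — column means:
  mean(X_1) = (5 + 2 + 7 + 3 + 6 + 2) / 6 = 25/6 = 4.1667
  mean(X_2) = (5 + 6 + 5 + 5 + 5 + 4) / 6 = 30/6 = 5

Step 2 — sample variances and covariances s[i,j] = (1/(n-1)) · Σ_k (x_{k,i} - mean_i) · (x_{k,j} - mean_j), with n-1 = 5:
  s[X_1,X_1] = ((0.8333)·(0.8333) + (-2.1667)·(-2.1667) + (2.8333)·(2.8333) + (-1.1667)·(-1.1667) + (1.8333)·(1.8333) + (-2.1667)·(-2.1667)) / 5 = 22.8333/5 = 4.5667
  s[X_1,X_2] = ((0.8333)·(0) + (-2.1667)·(1) + (2.8333)·(0) + (-1.1667)·(0) + (1.8333)·(0) + (-2.1667)·(-1)) / 5 = 0/5 = 0
  s[X_2,X_2] = ((0)·(0) + (1)·(1) + (0)·(0) + (0)·(0) + (0)·(0) + (-1)·(-1)) / 5 = 2/5 = 0.4
  Sample standard deviations s_i = √(s[i,i]):
  s(X_1) = √(4.5667) = 2.137
  s(X_2) = √(0.4) = 0.6325

Step 3 — r_{ij} = s_{ij} / (s_i · s_j):
  r[X_1,X_1] = 1 (diagonal).
  r[X_1,X_2] = 0 / (2.137 · 0.6325) = 0 / 1.3515 = 0
  r[X_2,X_2] = 1 (diagonal).

R is symmetric with unit diagonal. Assembling:

R = [[1, 0],
 [0, 1]]


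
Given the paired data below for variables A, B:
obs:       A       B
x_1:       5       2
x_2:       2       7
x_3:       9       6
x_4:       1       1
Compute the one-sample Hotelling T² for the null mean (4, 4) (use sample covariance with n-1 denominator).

Step 1 — sample mean vector:
  mean(A) = (5 + 2 + 9 + 1) / 4 = 17/4 = 4.25
  mean(B) = (2 + 7 + 6 + 1) / 4 = 16/4 = 4
  x̄ = (4.25, 4),  deviation x̄ - mu_0 = (4.25, 4) - (4, 4) = (0.25, 0).

Step 2 — sample covariance matrix, S[i,j] = (1/(n-1)) · Σ_k (x_{k,i} - mean_i) · (x_{k,j} - mean_j), divisor n-1 = 3:
  S[A,A] = ((0.75)·(0.75) + (-2.25)·(-2.25) + (4.75)·(4.75) + (-3.25)·(-3.25)) / 3 = 38.75/3 = 12.9167
  S[A,B] = ((0.75)·(-2) + (-2.25)·(3) + (4.75)·(2) + (-3.25)·(-3)) / 3 = 11/3 = 3.6667
  S[B,B] = ((-2)·(-2) + (3)·(3) + (2)·(2) + (-3)·(-3)) / 3 = 26/3 = 8.6667
  S = [[12.9167, 3.6667],
 [3.6667, 8.6667]].

Step 3 — invert S. det(S) = 12.9167·8.6667 - (3.6667)² = 98.5.
  S^{-1} = (1/det) · [[d, -b], [-b, a]] = [[0.088, -0.0372],
 [-0.0372, 0.1311]].

Step 4 — quadratic form (x̄ - mu_0)^T · S^{-1} · (x̄ - mu_0):
  S^{-1} · (x̄ - mu_0) = (0.022, -0.0093),
  (x̄ - mu_0)^T · [...] = (0.25)·(0.022) + (0)·(-0.0093) = 0.0055.

Step 5 — scale by n: T² = 4 · 0.0055 = 0.022.

T² ≈ 0.022


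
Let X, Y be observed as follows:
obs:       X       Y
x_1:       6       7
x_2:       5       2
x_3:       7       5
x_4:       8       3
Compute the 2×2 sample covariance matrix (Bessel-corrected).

Step 1 — column means:
  mean(X) = (6 + 5 + 7 + 8) / 4 = 26/4 = 6.5
  mean(Y) = (7 + 2 + 5 + 3) / 4 = 17/4 = 4.25

Step 2 — sample covariance S[i,j] = (1/(n-1)) · Σ_k (x_{k,i} - mean_i) · (x_{k,j} - mean_j), with n-1 = 3.
  S[X,X] = ((-0.5)·(-0.5) + (-1.5)·(-1.5) + (0.5)·(0.5) + (1.5)·(1.5)) / 3 = 5/3 = 1.6667
  S[X,Y] = ((-0.5)·(2.75) + (-1.5)·(-2.25) + (0.5)·(0.75) + (1.5)·(-1.25)) / 3 = 0.5/3 = 0.1667
  S[Y,Y] = ((2.75)·(2.75) + (-2.25)·(-2.25) + (0.75)·(0.75) + (-1.25)·(-1.25)) / 3 = 14.75/3 = 4.9167

S is symmetric (S[j,i] = S[i,j]). Assembling:

S = [[1.6667, 0.1667],
 [0.1667, 4.9167]]


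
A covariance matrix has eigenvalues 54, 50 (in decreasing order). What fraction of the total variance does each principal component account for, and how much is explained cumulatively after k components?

Step 1 — total variance = trace(Sigma) = Σ λ_i = 54 + 50 = 104.

Step 2 — fraction explained by component i = λ_i / Σ λ:
  PC1: 54/104 = 0.5192
  PC2: 50/104 = 0.4808

Step 3 — cumulative fraction after k components = (λ_1 + ... + λ_k) / Σ λ:
  k = 1: 54/104 = 0.5192
  k = 2: (54 + 50)/104 = 104/104 = 1

Summary (fraction, with percent):

explained: PC1 0.5192 (51.92%), PC2 0.4808 (48.08%);  cumulative: 0.5192, 1


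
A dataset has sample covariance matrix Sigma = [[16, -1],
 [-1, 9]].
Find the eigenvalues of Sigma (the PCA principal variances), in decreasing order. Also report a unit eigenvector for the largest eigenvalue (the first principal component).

Step 1 — characteristic polynomial of 2×2 Sigma:
  det(Sigma - λI) = λ² - trace · λ + det = 0.
  trace = 16 + 9 = 25, det = 16·9 - (-1)² = 143.
Step 2 — discriminant:
  Δ = trace² - 4·det = 625 - 572 = 53.
Step 3 — eigenvalues:
  λ = (trace ± √Δ)/2 = (25 ± 7.2801)/2,
  λ_1 = 16.1401,  λ_2 = 8.8599.

Step 4 — unit eigenvector for λ_1: solve (Sigma - λ_1 I)v = 0. First row:
  (16 - 16.1401)·v_x + (-1)·v_y = 0, i.e. (-0.1401)·v_x + (-1)·v_y = 0,
  so v ∝ (b, λ_1 - a) = (-1, 0.1401); multiply by -1 so the first entry is positive: u = (1, -0.1401).
  ||u|| = √((1)² + (-0.1401)²) = √(1.0196) ≈ 1.0098,
  v_1 = u/||u|| ≈ (0.9903, -0.1387) (||v_1|| = 1).

λ_1 = 16.1401,  λ_2 = 8.8599;  v_1 ≈ (0.9903, -0.1387)


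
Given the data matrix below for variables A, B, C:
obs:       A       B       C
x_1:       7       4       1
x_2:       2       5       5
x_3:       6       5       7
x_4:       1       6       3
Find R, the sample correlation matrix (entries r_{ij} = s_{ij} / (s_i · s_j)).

Step 1 — column means:
  mean(A) = (7 + 2 + 6 + 1) / 4 = 16/4 = 4
  mean(B) = (4 + 5 + 5 + 6) / 4 = 20/4 = 5
  mean(C) = (1 + 5 + 7 + 3) / 4 = 16/4 = 4

Step 2 — sample variances and covariances s[i,j] = (1/(n-1)) · Σ_k (x_{k,i} - mean_i) · (x_{k,j} - mean_j), with n-1 = 3:
  s[A,A] = ((3)·(3) + (-2)·(-2) + (2)·(2) + (-3)·(-3)) / 3 = 26/3 = 8.6667
  s[A,B] = ((3)·(-1) + (-2)·(0) + (2)·(0) + (-3)·(1)) / 3 = -6/3 = -2
  s[A,C] = ((3)·(-3) + (-2)·(1) + (2)·(3) + (-3)·(-1)) / 3 = -2/3 = -0.6667
  s[B,B] = ((-1)·(-1) + (0)·(0) + (0)·(0) + (1)·(1)) / 3 = 2/3 = 0.6667
  s[B,C] = ((-1)·(-3) + (0)·(1) + (0)·(3) + (1)·(-1)) / 3 = 2/3 = 0.6667
  s[C,C] = ((-3)·(-3) + (1)·(1) + (3)·(3) + (-1)·(-1)) / 3 = 20/3 = 6.6667
  Sample standard deviations s_i = √(s[i,i]):
  s(A) = √(8.6667) = 2.9439
  s(B) = √(0.6667) = 0.8165
  s(C) = √(6.6667) = 2.582

Step 3 — r_{ij} = s_{ij} / (s_i · s_j):
  r[A,A] = 1 (diagonal).
  r[A,B] = -2 / (2.9439 · 0.8165) = -2 / 2.4037 = -0.8321
  r[A,C] = -0.6667 / (2.9439 · 2.582) = -0.6667 / 7.6012 = -0.0877
  r[B,B] = 1 (diagonal).
  r[B,C] = 0.6667 / (0.8165 · 2.582) = 0.6667 / 2.1082 = 0.3162
  r[C,C] = 1 (diagonal).

R is symmetric with unit diagonal. Assembling:

R = [[1, -0.8321, -0.0877],
 [-0.8321, 1, 0.3162],
 [-0.0877, 0.3162, 1]]


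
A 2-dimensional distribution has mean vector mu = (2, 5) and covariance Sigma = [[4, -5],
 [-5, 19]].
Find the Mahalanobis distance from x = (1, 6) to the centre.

Step 1 — centre the observation: (x - mu) = (-1, 1).

Step 2 — invert Sigma. det(Sigma) = 4·19 - (-5)² = 51.
  Sigma^{-1} = (1/det) · [[d, -b], [-b, a]] = [[0.3725, 0.098],
 [0.098, 0.0784]].

Step 3 — form the quadratic (x - mu)^T · Sigma^{-1} · (x - mu):
  Sigma^{-1} · (x - mu) = (-0.2745, -0.0196).
  (x - mu)^T · [Sigma^{-1} · (x - mu)] = (-1)·(-0.2745) + (1)·(-0.0196) = 0.2549.

Step 4 — take square root: d = √(0.2549) ≈ 0.5049.

d(x, mu) = √(0.2549) ≈ 0.5049


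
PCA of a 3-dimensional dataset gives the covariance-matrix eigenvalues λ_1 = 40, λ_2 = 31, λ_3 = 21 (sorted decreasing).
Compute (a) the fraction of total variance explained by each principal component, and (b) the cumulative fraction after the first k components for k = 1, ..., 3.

Step 1 — total variance = trace(Sigma) = Σ λ_i = 40 + 31 + 21 = 92.

Step 2 — fraction explained by component i = λ_i / Σ λ:
  PC1: 40/92 = 0.4348
  PC2: 31/92 = 0.337
  PC3: 21/92 = 0.2283

Step 3 — cumulative fraction after k components = (λ_1 + ... + λ_k) / Σ λ:
  k = 1: 40/92 = 0.4348
  k = 2: (40 + 31)/92 = 71/92 = 0.7717
  k = 3: (40 + 31 + 21)/92 = 92/92 = 1

Summary (fraction, with percent):

explained: PC1 0.4348 (43.48%), PC2 0.337 (33.7%), PC3 0.2283 (22.83%);  cumulative: 0.4348, 0.7717, 1


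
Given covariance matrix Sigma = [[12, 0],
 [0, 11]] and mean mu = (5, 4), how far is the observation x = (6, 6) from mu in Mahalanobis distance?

Step 1 — centre the observation: (x - mu) = (1, 2).

Step 2 — invert Sigma. det(Sigma) = 12·11 - (0)² = 132.
  Sigma^{-1} = (1/det) · [[d, -b], [-b, a]] = [[0.0833, 0],
 [0, 0.0909]].

Step 3 — form the quadratic (x - mu)^T · Sigma^{-1} · (x - mu):
  Sigma^{-1} · (x - mu) = (0.0833, 0.1818).
  (x - mu)^T · [Sigma^{-1} · (x - mu)] = (1)·(0.0833) + (2)·(0.1818) = 0.447.

Step 4 — take square root: d = √(0.447) ≈ 0.6686.

d(x, mu) = √(0.447) ≈ 0.6686


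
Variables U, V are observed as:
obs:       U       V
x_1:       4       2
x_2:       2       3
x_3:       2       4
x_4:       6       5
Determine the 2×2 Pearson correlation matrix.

Step 1 — column means:
  mean(U) = (4 + 2 + 2 + 6) / 4 = 14/4 = 3.5
  mean(V) = (2 + 3 + 4 + 5) / 4 = 14/4 = 3.5

Step 2 — sample variances and covariances s[i,j] = (1/(n-1)) · Σ_k (x_{k,i} - mean_i) · (x_{k,j} - mean_j), with n-1 = 3:
  s[U,U] = ((0.5)·(0.5) + (-1.5)·(-1.5) + (-1.5)·(-1.5) + (2.5)·(2.5)) / 3 = 11/3 = 3.6667
  s[U,V] = ((0.5)·(-1.5) + (-1.5)·(-0.5) + (-1.5)·(0.5) + (2.5)·(1.5)) / 3 = 3/3 = 1
  s[V,V] = ((-1.5)·(-1.5) + (-0.5)·(-0.5) + (0.5)·(0.5) + (1.5)·(1.5)) / 3 = 5/3 = 1.6667
  Sample standard deviations s_i = √(s[i,i]):
  s(U) = √(3.6667) = 1.9149
  s(V) = √(1.6667) = 1.291

Step 3 — r_{ij} = s_{ij} / (s_i · s_j):
  r[U,U] = 1 (diagonal).
  r[U,V] = 1 / (1.9149 · 1.291) = 1 / 2.4721 = 0.4045
  r[V,V] = 1 (diagonal).

R is symmetric with unit diagonal. Assembling:

R = [[1, 0.4045],
 [0.4045, 1]]


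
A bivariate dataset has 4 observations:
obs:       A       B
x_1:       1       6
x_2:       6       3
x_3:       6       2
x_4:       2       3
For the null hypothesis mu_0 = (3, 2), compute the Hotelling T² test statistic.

Step 1 — sample mean vector:
  mean(A) = (1 + 6 + 6 + 2) / 4 = 15/4 = 3.75
  mean(B) = (6 + 3 + 2 + 3) / 4 = 14/4 = 3.5
  x̄ = (3.75, 3.5),  deviation x̄ - mu_0 = (3.75, 3.5) - (3, 2) = (0.75, 1.5).

Step 2 — sample covariance matrix, S[i,j] = (1/(n-1)) · Σ_k (x_{k,i} - mean_i) · (x_{k,j} - mean_j), divisor n-1 = 3:
  S[A,A] = ((-2.75)·(-2.75) + (2.25)·(2.25) + (2.25)·(2.25) + (-1.75)·(-1.75)) / 3 = 20.75/3 = 6.9167
  S[A,B] = ((-2.75)·(2.5) + (2.25)·(-0.5) + (2.25)·(-1.5) + (-1.75)·(-0.5)) / 3 = -10.5/3 = -3.5
  S[B,B] = ((2.5)·(2.5) + (-0.5)·(-0.5) + (-1.5)·(-1.5) + (-0.5)·(-0.5)) / 3 = 9/3 = 3
  S = [[6.9167, -3.5],
 [-3.5, 3]].

Step 3 — invert S. det(S) = 6.9167·3 - (-3.5)² = 8.5.
  S^{-1} = (1/det) · [[d, -b], [-b, a]] = [[0.3529, 0.4118],
 [0.4118, 0.8137]].

Step 4 — quadratic form (x̄ - mu_0)^T · S^{-1} · (x̄ - mu_0):
  S^{-1} · (x̄ - mu_0) = (0.8824, 1.5294),
  (x̄ - mu_0)^T · [...] = (0.75)·(0.8824) + (1.5)·(1.5294) = 2.9559.

Step 5 — scale by n: T² = 4 · 2.9559 = 11.8235.

T² ≈ 11.8235
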